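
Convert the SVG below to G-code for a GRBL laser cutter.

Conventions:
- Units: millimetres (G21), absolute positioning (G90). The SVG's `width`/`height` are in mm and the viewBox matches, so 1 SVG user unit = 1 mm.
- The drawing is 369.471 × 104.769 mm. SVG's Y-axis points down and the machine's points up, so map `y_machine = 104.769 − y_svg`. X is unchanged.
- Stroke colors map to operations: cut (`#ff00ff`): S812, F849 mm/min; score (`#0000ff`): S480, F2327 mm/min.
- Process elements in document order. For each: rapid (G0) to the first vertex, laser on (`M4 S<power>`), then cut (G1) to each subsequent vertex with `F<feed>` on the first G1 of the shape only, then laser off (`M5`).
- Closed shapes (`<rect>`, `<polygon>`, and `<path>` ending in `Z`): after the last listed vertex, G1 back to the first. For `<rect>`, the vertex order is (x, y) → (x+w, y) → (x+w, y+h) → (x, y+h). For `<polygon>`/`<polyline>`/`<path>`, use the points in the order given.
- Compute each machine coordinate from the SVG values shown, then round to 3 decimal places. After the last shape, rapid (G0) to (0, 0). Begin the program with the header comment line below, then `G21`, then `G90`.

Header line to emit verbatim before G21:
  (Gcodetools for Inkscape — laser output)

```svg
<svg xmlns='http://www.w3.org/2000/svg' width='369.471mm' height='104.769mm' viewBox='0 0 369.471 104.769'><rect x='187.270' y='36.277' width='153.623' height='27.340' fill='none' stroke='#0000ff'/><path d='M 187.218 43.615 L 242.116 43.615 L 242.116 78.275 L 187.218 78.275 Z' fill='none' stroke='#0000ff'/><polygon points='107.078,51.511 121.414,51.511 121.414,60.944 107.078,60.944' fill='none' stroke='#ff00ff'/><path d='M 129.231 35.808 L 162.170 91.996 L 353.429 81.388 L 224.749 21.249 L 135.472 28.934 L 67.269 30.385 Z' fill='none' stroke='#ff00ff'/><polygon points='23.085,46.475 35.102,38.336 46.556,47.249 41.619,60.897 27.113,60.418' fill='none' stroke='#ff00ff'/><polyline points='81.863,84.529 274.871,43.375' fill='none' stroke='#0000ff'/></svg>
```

Since the viewBox matches the mm dimensions, user units are millimetres directly. The only transform is the Y-flip y_m = 104.769 − y_svg.

Shape 1 is a rectangle drawn with `<rect>`. Its stroke #0000ff means score at S480, F2327. After flipping Y the toolpath is (187.270,68.492) → (340.893,68.492) → (340.893,41.152) → (187.270,41.152) → (187.270,68.492), returning to the start.

Shape 2 is a rectangle drawn with `<path>`. Its stroke #0000ff means score at S480, F2327. After flipping Y the toolpath is (187.218,61.154) → (242.116,61.154) → (242.116,26.494) → (187.218,26.494) → (187.218,61.154), returning to the start.

Shape 3 is a rectangle drawn with `<polygon>`. Its stroke #ff00ff means cut at S812, F849. After flipping Y the toolpath is (107.078,53.258) → (121.414,53.258) → (121.414,43.825) → (107.078,43.825) → (107.078,53.258), returning to the start.

Shape 4 is a closed polygon drawn with `<path>`. Its stroke #ff00ff means cut at S812, F849. After flipping Y the toolpath is (129.231,68.961) → (162.170,12.773) → (353.429,23.381) → (224.749,83.520) → (135.472,75.835) → (67.269,74.384) → (129.231,68.961), returning to the start.

Shape 5 is a regular polygon drawn with `<polygon>`. Its stroke #ff00ff means cut at S812, F849. After flipping Y the toolpath is (23.085,58.294) → (35.102,66.433) → (46.556,57.520) → (41.619,43.872) → (27.113,44.351) → (23.085,58.294), returning to the start.

Shape 6 is a line segment drawn with `<polyline>`. Its stroke #0000ff means score at S480, F2327. After flipping Y the toolpath is (81.863,20.240) → (274.871,61.394).

(Gcodetools for Inkscape — laser output)
G21
G90
G0 X187.270 Y68.492
M4 S480
G1 X340.893 Y68.492 F2327
G1 X340.893 Y41.152
G1 X187.270 Y41.152
G1 X187.270 Y68.492
M5
G0 X187.218 Y61.154
M4 S480
G1 X242.116 Y61.154 F2327
G1 X242.116 Y26.494
G1 X187.218 Y26.494
G1 X187.218 Y61.154
M5
G0 X107.078 Y53.258
M4 S812
G1 X121.414 Y53.258 F849
G1 X121.414 Y43.825
G1 X107.078 Y43.825
G1 X107.078 Y53.258
M5
G0 X129.231 Y68.961
M4 S812
G1 X162.170 Y12.773 F849
G1 X353.429 Y23.381
G1 X224.749 Y83.520
G1 X135.472 Y75.835
G1 X67.269 Y74.384
G1 X129.231 Y68.961
M5
G0 X23.085 Y58.294
M4 S812
G1 X35.102 Y66.433 F849
G1 X46.556 Y57.520
G1 X41.619 Y43.872
G1 X27.113 Y44.351
G1 X23.085 Y58.294
M5
G0 X81.863 Y20.240
M4 S480
G1 X274.871 Y61.394 F2327
M5
G0 X0.000 Y0.000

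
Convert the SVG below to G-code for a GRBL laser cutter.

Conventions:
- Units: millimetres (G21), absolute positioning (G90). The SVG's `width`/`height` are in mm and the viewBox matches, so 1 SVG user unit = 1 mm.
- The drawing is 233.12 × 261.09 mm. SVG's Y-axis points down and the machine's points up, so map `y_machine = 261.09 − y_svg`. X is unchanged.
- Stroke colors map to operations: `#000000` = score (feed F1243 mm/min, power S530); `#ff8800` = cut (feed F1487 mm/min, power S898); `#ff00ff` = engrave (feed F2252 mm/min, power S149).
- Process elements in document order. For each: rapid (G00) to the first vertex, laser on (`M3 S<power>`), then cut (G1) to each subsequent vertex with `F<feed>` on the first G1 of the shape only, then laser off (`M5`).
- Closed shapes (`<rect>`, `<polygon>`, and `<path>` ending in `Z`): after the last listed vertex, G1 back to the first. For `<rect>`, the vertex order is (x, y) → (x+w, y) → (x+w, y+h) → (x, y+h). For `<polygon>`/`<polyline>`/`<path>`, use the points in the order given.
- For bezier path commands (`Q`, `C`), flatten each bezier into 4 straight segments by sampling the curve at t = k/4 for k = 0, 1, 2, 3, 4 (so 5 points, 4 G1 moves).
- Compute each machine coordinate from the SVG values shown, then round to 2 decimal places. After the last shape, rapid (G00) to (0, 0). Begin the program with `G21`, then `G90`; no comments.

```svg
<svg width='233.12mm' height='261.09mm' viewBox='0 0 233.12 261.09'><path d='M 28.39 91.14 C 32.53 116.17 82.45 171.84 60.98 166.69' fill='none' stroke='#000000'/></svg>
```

G21
G90
G00 X28.39 Y169.95
M3 S530
G1 X38.25 Y146.86 F1243
G1 X54.29 Y120.86
G1 X65.53 Y100.51
G1 X60.98 Y94.40
M5
G00 X0.00 Y0.00

1 u = 1 mm; y_m = 261.09 − y.

[1] `<path>` cubic bezier, #000000→score S530 F1243: (28.39,169.95) → (38.25,146.86) → (54.29,120.86) → (65.53,100.51) → (60.98,94.40)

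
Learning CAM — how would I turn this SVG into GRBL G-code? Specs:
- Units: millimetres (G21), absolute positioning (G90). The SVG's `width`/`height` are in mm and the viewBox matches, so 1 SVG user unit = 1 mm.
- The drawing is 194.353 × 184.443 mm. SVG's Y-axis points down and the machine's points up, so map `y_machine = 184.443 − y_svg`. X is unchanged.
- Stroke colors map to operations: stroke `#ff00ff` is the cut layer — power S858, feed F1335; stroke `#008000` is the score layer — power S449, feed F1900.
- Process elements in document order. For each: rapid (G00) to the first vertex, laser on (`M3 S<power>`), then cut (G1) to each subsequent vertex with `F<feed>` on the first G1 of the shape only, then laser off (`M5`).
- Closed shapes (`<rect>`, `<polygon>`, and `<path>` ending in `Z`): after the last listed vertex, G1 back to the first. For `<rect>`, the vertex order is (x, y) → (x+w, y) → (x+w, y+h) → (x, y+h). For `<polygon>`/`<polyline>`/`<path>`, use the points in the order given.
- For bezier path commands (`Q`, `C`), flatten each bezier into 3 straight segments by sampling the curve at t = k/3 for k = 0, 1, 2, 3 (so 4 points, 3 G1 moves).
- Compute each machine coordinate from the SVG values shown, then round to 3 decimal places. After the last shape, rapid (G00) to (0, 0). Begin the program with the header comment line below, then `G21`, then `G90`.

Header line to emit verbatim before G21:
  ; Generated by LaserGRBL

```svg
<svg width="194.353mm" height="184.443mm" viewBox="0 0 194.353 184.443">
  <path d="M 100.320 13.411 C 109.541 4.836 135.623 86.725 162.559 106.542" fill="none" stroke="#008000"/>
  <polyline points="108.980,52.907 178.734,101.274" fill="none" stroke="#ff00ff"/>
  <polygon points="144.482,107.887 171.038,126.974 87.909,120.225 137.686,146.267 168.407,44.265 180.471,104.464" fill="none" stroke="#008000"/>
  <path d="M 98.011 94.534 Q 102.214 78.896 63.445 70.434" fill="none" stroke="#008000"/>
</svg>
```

viewBox `0 0 194.353 184.443` with mm width/height → 1 unit = 1 mm. Flip: y_m = 184.443 − y_svg.

**Shape 1** — `<path>` cubic bezier, stroke `#008000` → score (S449, F1900). Control points (SVG): P0=(100.320,13.411), P1=(109.541,4.836), P2=(135.623,86.725), P3=(162.559,106.542); sampled at t=k/3. Machine vertices: (100.320,171.032) → (114.568,155.102) → (136.501,112.759) → (162.559,77.901). Open path.

**Shape 2** — `<polyline>` line segment, stroke `#ff00ff` → cut (S858, F1335). Machine vertices: (108.980,131.536) → (178.734,83.169). Open path.

**Shape 3** — `<polygon>` closed polygon, stroke `#008000` → score (S449, F1900). Machine vertices: (144.482,76.556) → (171.038,57.469) → (87.909,64.218) → (137.686,38.176) → (168.407,140.178) → (180.471,79.979) → (144.482,76.556). Closed: final G1 returns to the first vertex.

**Shape 4** — `<path>` quadratic bezier, stroke `#008000` → score (S449, F1900). Control points (SVG): P0=(98.011,94.534), P1=(102.214,78.896), P2=(63.445,70.434); sampled at t=k/3. Machine vertices: (98.011,89.909) → (96.038,99.537) → (84.516,107.570) → (63.445,114.009). Open path.

; Generated by LaserGRBL
G21
G90
G00 X100.320 Y171.032
M3 S449
G1 X114.568 Y155.102 F1900
G1 X136.501 Y112.759
G1 X162.559 Y77.901
M5
G00 X108.980 Y131.536
M3 S858
G1 X178.734 Y83.169 F1335
M5
G00 X144.482 Y76.556
M3 S449
G1 X171.038 Y57.469 F1900
G1 X87.909 Y64.218
G1 X137.686 Y38.176
G1 X168.407 Y140.178
G1 X180.471 Y79.979
G1 X144.482 Y76.556
M5
G00 X98.011 Y89.909
M3 S449
G1 X96.038 Y99.537 F1900
G1 X84.516 Y107.570
G1 X63.445 Y114.009
M5
G00 X0.000 Y0.000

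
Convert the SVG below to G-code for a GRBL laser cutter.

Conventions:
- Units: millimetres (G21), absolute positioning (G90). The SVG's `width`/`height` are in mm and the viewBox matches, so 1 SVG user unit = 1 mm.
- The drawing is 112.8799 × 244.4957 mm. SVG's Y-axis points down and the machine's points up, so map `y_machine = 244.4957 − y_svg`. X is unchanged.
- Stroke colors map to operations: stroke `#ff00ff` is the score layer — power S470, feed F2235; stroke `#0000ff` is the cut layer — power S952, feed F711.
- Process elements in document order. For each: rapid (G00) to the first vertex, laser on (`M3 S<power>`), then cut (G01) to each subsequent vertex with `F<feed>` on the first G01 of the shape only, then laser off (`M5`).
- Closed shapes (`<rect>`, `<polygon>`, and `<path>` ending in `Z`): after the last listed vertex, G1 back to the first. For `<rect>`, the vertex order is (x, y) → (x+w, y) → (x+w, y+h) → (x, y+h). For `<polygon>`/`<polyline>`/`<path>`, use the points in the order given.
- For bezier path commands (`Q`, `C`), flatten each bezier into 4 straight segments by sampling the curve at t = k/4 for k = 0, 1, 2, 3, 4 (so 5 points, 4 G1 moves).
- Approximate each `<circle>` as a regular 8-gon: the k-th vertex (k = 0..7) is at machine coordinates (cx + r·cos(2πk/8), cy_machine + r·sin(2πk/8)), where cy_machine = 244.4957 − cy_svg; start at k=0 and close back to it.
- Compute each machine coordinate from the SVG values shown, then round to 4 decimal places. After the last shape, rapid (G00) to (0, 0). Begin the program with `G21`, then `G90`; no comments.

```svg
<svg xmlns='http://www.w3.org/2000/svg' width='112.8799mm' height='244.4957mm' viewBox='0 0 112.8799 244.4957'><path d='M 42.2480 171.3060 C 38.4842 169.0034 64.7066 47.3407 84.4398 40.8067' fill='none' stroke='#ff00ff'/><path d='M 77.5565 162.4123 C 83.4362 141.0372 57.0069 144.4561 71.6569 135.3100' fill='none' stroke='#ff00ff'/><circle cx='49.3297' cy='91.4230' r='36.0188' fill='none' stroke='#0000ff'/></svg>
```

Since the viewBox matches the mm dimensions, user units are millimetres directly. The only transform is the Y-flip y_m = 244.4957 − y_svg.

Shape 1 is a cubic bezier drawn with `<path>`. Its stroke #ff00ff means score at S470, F2235. After flipping Y the toolpath is (42.2480,73.1897) → (44.4776,93.6328) → (54.5325,136.8526) → (68.9931,180.8658) → (84.4398,203.6890).

Shape 2 is a cubic bezier drawn with `<path>`. Its stroke #ff00ff means score at S470, F2235. After flipping Y the toolpath is (77.5565,82.0834) → (77.0550,94.0496) → (71.3178,100.2204) → (67.2251,104.0983) → (71.6569,109.1857).

Shape 3 is a circle drawn with `<circle>`. Its stroke #0000ff means cut at S952, F711. After flipping Y the toolpath is (85.3485,153.0727) → (74.7988,178.5418) → (49.3297,189.0915) → (23.8606,178.5418) → (13.3109,153.0727) → (23.8606,127.6036) → (49.3297,117.0539) → (74.7988,127.6036) → (85.3485,153.0727), returning to the start.

G21
G90
G00 X42.2480 Y73.1897
M3 S470
G01 X44.4776 Y93.6328 F2235
G01 X54.5325 Y136.8526
G01 X68.9931 Y180.8658
G01 X84.4398 Y203.6890
M5
G00 X77.5565 Y82.0834
M3 S470
G01 X77.0550 Y94.0496 F2235
G01 X71.3178 Y100.2204
G01 X67.2251 Y104.0983
G01 X71.6569 Y109.1857
M5
G00 X85.3485 Y153.0727
M3 S952
G01 X74.7988 Y178.5418 F711
G01 X49.3297 Y189.0915
G01 X23.8606 Y178.5418
G01 X13.3109 Y153.0727
G01 X23.8606 Y127.6036
G01 X49.3297 Y117.0539
G01 X74.7988 Y127.6036
G01 X85.3485 Y153.0727
M5
G00 X0.0000 Y0.0000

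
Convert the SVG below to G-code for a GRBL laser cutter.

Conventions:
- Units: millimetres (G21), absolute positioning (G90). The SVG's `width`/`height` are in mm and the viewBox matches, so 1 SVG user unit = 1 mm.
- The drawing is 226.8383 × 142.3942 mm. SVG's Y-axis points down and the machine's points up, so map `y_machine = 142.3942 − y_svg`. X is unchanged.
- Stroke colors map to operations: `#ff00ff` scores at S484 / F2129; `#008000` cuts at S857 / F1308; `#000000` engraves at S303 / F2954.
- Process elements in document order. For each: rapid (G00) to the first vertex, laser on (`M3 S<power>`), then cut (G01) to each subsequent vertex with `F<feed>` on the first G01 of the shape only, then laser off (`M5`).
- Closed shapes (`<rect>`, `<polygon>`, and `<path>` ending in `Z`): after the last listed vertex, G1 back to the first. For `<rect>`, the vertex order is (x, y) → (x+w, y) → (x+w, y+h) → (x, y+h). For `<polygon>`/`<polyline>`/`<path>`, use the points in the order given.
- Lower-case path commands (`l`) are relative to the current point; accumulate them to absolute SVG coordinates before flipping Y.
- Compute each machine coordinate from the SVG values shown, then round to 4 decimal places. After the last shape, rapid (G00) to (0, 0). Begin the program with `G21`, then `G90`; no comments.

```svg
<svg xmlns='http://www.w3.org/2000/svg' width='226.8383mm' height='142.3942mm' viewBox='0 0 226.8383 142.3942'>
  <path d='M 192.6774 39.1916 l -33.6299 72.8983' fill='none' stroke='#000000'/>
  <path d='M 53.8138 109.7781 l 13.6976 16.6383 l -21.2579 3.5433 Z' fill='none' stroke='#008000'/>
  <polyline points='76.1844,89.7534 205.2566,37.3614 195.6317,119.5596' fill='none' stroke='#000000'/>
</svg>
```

G21
G90
G00 X192.6774 Y103.2026
M3 S303
G01 X159.0475 Y30.3043 F2954
M5
G00 X53.8138 Y32.6161
M3 S857
G01 X67.5114 Y15.9778 F1308
G01 X46.2535 Y12.4345
G01 X53.8138 Y32.6161
M5
G00 X76.1844 Y52.6408
M3 S303
G01 X205.2566 Y105.0328 F2954
G01 X195.6317 Y22.8346
M5
G00 X0.0000 Y0.0000

Since the viewBox matches the mm dimensions, user units are millimetres directly. The only transform is the Y-flip y_m = 142.3942 − y_svg.

Shape 1 is a line segment drawn with `<path>`. Its stroke #000000 means engrave at S303, F2954. After flipping Y the toolpath is (192.6774,103.2026) → (159.0475,30.3043).

Shape 2 is a regular polygon drawn with `<path>`. Its stroke #008000 means cut at S857, F1308. After flipping Y the toolpath is (53.8138,32.6161) → (67.5114,15.9778) → (46.2535,12.4345) → (53.8138,32.6161), returning to the start.

Shape 3 is a open polyline drawn with `<polyline>`. Its stroke #000000 means engrave at S303, F2954. After flipping Y the toolpath is (76.1844,52.6408) → (205.2566,105.0328) → (195.6317,22.8346).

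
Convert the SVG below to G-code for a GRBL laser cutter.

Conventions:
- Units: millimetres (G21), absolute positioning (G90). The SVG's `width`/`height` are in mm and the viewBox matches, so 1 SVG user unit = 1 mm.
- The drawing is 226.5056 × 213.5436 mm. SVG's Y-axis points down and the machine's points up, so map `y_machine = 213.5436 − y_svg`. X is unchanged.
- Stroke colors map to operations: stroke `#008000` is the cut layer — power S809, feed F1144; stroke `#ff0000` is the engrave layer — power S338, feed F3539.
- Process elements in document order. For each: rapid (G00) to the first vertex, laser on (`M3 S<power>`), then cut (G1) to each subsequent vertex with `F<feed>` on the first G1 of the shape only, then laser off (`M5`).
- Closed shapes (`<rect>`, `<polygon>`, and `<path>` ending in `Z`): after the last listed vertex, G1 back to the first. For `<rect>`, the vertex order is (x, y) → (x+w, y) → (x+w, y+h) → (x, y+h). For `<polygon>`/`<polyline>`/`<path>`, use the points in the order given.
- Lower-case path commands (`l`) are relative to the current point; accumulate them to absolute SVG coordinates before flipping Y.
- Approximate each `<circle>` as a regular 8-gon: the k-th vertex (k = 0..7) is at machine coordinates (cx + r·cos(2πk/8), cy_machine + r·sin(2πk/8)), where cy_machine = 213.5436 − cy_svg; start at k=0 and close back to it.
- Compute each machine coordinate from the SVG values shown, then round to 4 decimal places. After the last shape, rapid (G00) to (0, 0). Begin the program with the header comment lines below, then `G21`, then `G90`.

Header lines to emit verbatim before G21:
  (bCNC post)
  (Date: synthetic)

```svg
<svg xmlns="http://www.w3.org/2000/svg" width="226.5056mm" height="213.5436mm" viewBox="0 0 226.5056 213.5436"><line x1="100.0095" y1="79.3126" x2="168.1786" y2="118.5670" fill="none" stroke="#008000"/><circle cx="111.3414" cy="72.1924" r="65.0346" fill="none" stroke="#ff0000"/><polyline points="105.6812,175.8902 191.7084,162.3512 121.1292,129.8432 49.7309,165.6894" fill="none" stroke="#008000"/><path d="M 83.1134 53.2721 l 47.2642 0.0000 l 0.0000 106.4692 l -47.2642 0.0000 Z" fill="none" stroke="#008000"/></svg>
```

(bCNC post)
(Date: synthetic)
G21
G90
G00 X100.0095 Y134.2310
M3 S809
G1 X168.1786 Y94.9766 F1144
M5
G00 X176.3760 Y141.3512
M3 S338
G1 X157.3278 Y187.3376 F3539
G1 X111.3414 Y206.3858
G1 X65.3550 Y187.3376
G1 X46.3068 Y141.3512
G1 X65.3550 Y95.3648
G1 X111.3414 Y76.3166
G1 X157.3278 Y95.3648
G1 X176.3760 Y141.3512
M5
G00 X105.6812 Y37.6534
M3 S809
G1 X191.7084 Y51.1924 F1144
G1 X121.1292 Y83.7004
G1 X49.7309 Y47.8542
M5
G00 X83.1134 Y160.2715
M3 S809
G1 X130.3776 Y160.2715 F1144
G1 X130.3776 Y53.8023
G1 X83.1134 Y53.8023
G1 X83.1134 Y160.2715
M5
G00 X0.0000 Y0.0000

viewBox `0 0 226.5056 213.5436` with mm width/height → 1 unit = 1 mm. Flip: y_m = 213.5436 − y_svg.

**Shape 1** — `<line>` line segment, stroke `#008000` → cut (S809, F1144). Machine vertices: (100.0095,134.2310) → (168.1786,94.9766). Open path.

**Shape 2** — `<circle>` circle, stroke `#ff0000` → engrave (S338, F3539). Machine vertices: (176.3760,141.3512) → (157.3278,187.3376) → (111.3414,206.3858) → (65.3550,187.3376) → (46.3068,141.3512) → (65.3550,95.3648) → (111.3414,76.3166) → (157.3278,95.3648) → (176.3760,141.3512). Closed: final G1 returns to the first vertex.

**Shape 3** — `<polyline>` open polyline, stroke `#008000` → cut (S809, F1144). Machine vertices: (105.6812,37.6534) → (191.7084,51.1924) → (121.1292,83.7004) → (49.7309,47.8542). Open path.

**Shape 4** — `<path>` rectangle, stroke `#008000` → cut (S809, F1144). Machine vertices: (83.1134,160.2715) → (130.3776,160.2715) → (130.3776,53.8023) → (83.1134,53.8023) → (83.1134,160.2715). Closed: final G1 returns to the first vertex.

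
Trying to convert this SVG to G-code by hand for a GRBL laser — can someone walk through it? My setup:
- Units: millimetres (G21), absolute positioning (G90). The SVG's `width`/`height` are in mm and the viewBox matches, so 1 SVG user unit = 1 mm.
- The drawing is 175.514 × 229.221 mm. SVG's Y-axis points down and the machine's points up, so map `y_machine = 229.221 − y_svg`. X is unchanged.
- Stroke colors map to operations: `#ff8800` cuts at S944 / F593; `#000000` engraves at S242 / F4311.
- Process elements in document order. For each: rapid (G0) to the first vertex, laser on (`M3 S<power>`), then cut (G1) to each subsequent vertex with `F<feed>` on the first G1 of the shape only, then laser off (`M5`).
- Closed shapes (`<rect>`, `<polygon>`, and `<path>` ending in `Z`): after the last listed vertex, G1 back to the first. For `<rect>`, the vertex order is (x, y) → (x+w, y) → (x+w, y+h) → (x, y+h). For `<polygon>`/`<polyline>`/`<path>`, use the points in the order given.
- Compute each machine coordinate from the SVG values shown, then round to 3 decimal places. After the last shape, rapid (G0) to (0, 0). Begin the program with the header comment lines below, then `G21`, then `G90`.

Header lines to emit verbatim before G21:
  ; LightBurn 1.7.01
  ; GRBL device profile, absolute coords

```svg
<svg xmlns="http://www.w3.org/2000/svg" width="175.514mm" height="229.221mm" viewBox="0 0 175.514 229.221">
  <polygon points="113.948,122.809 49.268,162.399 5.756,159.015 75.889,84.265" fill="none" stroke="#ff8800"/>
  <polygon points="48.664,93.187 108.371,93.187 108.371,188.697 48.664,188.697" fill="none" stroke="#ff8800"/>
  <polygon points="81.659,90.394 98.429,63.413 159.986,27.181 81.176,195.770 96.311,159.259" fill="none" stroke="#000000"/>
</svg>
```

; LightBurn 1.7.01
; GRBL device profile, absolute coords
G21
G90
G0 X113.948 Y106.412
M3 S944
G1 X49.268 Y66.822 F593
G1 X5.756 Y70.206
G1 X75.889 Y144.956
G1 X113.948 Y106.412
M5
G0 X48.664 Y136.034
M3 S944
G1 X108.371 Y136.034 F593
G1 X108.371 Y40.524
G1 X48.664 Y40.524
G1 X48.664 Y136.034
M5
G0 X81.659 Y138.827
M3 S242
G1 X98.429 Y165.808 F4311
G1 X159.986 Y202.040
G1 X81.176 Y33.451
G1 X96.311 Y69.962
G1 X81.659 Y138.827
M5
G0 X0.000 Y0.000

1 u = 1 mm; y_m = 229.221 − y.

[1] `<polygon>` closed polygon, #ff8800→cut S944 F593: (113.948,106.412) → (49.268,66.822) → (5.756,70.206) → (75.889,144.956) → (113.948,106.412) (closed)

[2] `<polygon>` rectangle, #ff8800→cut S944 F593: (48.664,136.034) → (108.371,136.034) → (108.371,40.524) → (48.664,40.524) → (48.664,136.034) (closed)

[3] `<polygon>` closed polygon, #000000→engrave S242 F4311: (81.659,138.827) → (98.429,165.808) → (159.986,202.040) → (81.176,33.451) → (96.311,69.962) → (81.659,138.827) (closed)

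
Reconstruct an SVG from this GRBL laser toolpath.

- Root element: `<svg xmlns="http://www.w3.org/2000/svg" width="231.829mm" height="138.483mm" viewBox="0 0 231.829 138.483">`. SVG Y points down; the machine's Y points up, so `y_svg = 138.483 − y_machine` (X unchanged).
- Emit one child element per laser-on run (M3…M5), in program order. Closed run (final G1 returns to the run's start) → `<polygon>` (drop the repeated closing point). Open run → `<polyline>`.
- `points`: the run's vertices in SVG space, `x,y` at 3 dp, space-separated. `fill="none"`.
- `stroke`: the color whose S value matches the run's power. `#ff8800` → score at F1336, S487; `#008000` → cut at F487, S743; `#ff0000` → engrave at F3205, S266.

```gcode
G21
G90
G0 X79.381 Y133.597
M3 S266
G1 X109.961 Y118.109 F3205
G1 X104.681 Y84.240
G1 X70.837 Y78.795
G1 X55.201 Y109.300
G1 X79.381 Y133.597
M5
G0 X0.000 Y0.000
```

<svg xmlns="http://www.w3.org/2000/svg" width="231.829mm" height="138.483mm" viewBox="0 0 231.829 138.483">
  <polygon points="79.381,4.886 109.961,20.374 104.681,54.243 70.837,59.688 55.201,29.183" fill="none" stroke="#ff0000"/>
</svg>

Machine Y-up, SVG Y-down with viewBox height 138.483, so y_svg = 138.483 − y_machine; X carries over. Every run uses S266, so all elements get stroke `#ff0000` (engrave).

Run 1: The run returns to its start, so emit a `<polygon>` with points (Y-flipped): 79.381,4.886 109.961,20.374 104.681,54.243 70.837,59.688 55.201,29.183.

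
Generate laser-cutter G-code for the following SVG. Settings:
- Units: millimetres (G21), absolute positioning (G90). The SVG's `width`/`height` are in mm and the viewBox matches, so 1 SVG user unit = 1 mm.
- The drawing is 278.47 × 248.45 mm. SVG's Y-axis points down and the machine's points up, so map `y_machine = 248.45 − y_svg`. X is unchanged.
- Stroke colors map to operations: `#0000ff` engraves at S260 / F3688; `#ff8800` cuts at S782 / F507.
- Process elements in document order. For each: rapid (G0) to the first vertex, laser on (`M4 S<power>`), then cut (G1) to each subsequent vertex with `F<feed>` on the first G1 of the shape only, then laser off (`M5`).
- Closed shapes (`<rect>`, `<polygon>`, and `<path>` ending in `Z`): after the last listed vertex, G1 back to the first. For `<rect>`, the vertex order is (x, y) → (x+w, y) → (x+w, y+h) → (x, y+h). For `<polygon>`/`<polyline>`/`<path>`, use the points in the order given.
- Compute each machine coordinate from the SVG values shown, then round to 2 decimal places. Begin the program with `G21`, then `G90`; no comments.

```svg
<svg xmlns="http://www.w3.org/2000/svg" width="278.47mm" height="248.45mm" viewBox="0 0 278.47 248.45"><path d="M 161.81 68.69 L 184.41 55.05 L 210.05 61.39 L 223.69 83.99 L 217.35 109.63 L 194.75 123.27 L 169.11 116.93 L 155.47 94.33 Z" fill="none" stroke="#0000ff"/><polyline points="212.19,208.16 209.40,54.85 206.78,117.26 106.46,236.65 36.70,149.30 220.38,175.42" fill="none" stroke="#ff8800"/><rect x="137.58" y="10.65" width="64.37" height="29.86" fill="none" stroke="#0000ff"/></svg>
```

G21
G90
G0 X161.81 Y179.76
M4 S260
G1 X184.41 Y193.40 F3688
G1 X210.05 Y187.06
G1 X223.69 Y164.46
G1 X217.35 Y138.82
G1 X194.75 Y125.18
G1 X169.11 Y131.52
G1 X155.47 Y154.12
G1 X161.81 Y179.76
M5
G0 X212.19 Y40.29
M4 S782
G1 X209.40 Y193.60 F507
G1 X206.78 Y131.19
G1 X106.46 Y11.80
G1 X36.70 Y99.15
G1 X220.38 Y73.03
M5
G0 X137.58 Y237.80
M4 S260
G1 X201.95 Y237.80 F3688
G1 X201.95 Y207.94
G1 X137.58 Y207.94
G1 X137.58 Y237.80
M5

viewBox `0 0 278.47 248.45` with mm width/height → 1 unit = 1 mm. Flip: y_m = 248.45 − y_svg.

**Shape 1** — `<path>` regular polygon, stroke `#0000ff` → engrave (S260, F3688). Machine vertices: (161.81,179.76) → (184.41,193.40) → (210.05,187.06) → (223.69,164.46) → (217.35,138.82) → (194.75,125.18) → (169.11,131.52) → (155.47,154.12) → (161.81,179.76). Closed: final G1 returns to the first vertex.

**Shape 2** — `<polyline>` open polyline, stroke `#ff8800` → cut (S782, F507). Machine vertices: (212.19,40.29) → (209.40,193.60) → (206.78,131.19) → (106.46,11.80) → (36.70,99.15) → (220.38,73.03). Open path.

**Shape 3** — `<rect>` rectangle, stroke `#0000ff` → engrave (S260, F3688). Machine vertices: (137.58,237.80) → (201.95,237.80) → (201.95,207.94) → (137.58,207.94) → (137.58,237.80). Closed: final G1 returns to the first vertex.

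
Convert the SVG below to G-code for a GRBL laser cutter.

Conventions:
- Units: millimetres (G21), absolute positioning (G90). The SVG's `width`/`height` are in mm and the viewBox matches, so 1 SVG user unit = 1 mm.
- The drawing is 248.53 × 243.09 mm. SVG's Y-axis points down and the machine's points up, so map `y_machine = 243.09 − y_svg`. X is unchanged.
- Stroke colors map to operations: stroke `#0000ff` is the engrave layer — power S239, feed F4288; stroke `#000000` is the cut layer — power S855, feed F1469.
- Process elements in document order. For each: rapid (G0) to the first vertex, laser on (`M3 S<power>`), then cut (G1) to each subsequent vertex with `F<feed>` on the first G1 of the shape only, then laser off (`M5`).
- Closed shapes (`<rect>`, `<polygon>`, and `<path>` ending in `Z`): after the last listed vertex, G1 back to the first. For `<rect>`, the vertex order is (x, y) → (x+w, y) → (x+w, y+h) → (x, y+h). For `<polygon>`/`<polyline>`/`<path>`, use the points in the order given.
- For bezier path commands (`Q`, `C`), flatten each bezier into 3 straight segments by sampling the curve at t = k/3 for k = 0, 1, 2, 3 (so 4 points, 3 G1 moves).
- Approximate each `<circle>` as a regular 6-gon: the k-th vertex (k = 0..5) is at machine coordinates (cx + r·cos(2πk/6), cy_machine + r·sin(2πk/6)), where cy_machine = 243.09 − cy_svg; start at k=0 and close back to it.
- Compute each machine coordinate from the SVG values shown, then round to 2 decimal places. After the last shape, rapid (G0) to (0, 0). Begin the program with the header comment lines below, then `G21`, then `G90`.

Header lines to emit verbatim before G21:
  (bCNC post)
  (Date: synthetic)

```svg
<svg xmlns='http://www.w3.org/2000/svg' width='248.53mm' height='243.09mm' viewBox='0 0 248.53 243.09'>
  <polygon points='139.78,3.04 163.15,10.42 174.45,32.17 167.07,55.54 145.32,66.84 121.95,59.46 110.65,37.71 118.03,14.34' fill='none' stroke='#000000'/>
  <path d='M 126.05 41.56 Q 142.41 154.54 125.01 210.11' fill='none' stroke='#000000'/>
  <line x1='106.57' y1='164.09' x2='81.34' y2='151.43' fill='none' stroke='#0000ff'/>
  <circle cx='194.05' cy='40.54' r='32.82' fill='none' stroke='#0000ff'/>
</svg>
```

Since the viewBox matches the mm dimensions, user units are millimetres directly. The only transform is the Y-flip y_m = 243.09 − y_svg.

Shape 1 is a regular polygon drawn with `<polygon>`. Its stroke #000000 means cut at S855, F1469. After flipping Y the toolpath is (139.78,240.05) → (163.15,232.67) → (174.45,210.92) → (167.07,187.55) → (145.32,176.25) → (121.95,183.63) → (110.65,205.38) → (118.03,228.75) → (139.78,240.05), returning to the start.

Shape 2 is a quadratic bezier drawn with `<path>`. Its stroke #000000 means cut at S855, F1469. After flipping Y the toolpath is (126.05,201.53) → (133.21,132.59) → (132.86,76.41) → (125.01,32.98).

Shape 3 is a line segment drawn with `<line>`. Its stroke #0000ff means engrave at S239, F4288. After flipping Y the toolpath is (106.57,79.00) → (81.34,91.66).

Shape 4 is a circle drawn with `<circle>`. Its stroke #0000ff means engrave at S239, F4288. After flipping Y the toolpath is (226.87,202.55) → (210.46,230.97) → (177.64,230.97) → (161.23,202.55) → (177.64,174.13) → (210.46,174.13) → (226.87,202.55), returning to the start.

(bCNC post)
(Date: synthetic)
G21
G90
G0 X139.78 Y240.05
M3 S855
G1 X163.15 Y232.67 F1469
G1 X174.45 Y210.92
G1 X167.07 Y187.55
G1 X145.32 Y176.25
G1 X121.95 Y183.63
G1 X110.65 Y205.38
G1 X118.03 Y228.75
G1 X139.78 Y240.05
M5
G0 X126.05 Y201.53
M3 S855
G1 X133.21 Y132.59 F1469
G1 X132.86 Y76.41
G1 X125.01 Y32.98
M5
G0 X106.57 Y79.00
M3 S239
G1 X81.34 Y91.66 F4288
M5
G0 X226.87 Y202.55
M3 S239
G1 X210.46 Y230.97 F4288
G1 X177.64 Y230.97
G1 X161.23 Y202.55
G1 X177.64 Y174.13
G1 X210.46 Y174.13
G1 X226.87 Y202.55
M5
G0 X0.00 Y0.00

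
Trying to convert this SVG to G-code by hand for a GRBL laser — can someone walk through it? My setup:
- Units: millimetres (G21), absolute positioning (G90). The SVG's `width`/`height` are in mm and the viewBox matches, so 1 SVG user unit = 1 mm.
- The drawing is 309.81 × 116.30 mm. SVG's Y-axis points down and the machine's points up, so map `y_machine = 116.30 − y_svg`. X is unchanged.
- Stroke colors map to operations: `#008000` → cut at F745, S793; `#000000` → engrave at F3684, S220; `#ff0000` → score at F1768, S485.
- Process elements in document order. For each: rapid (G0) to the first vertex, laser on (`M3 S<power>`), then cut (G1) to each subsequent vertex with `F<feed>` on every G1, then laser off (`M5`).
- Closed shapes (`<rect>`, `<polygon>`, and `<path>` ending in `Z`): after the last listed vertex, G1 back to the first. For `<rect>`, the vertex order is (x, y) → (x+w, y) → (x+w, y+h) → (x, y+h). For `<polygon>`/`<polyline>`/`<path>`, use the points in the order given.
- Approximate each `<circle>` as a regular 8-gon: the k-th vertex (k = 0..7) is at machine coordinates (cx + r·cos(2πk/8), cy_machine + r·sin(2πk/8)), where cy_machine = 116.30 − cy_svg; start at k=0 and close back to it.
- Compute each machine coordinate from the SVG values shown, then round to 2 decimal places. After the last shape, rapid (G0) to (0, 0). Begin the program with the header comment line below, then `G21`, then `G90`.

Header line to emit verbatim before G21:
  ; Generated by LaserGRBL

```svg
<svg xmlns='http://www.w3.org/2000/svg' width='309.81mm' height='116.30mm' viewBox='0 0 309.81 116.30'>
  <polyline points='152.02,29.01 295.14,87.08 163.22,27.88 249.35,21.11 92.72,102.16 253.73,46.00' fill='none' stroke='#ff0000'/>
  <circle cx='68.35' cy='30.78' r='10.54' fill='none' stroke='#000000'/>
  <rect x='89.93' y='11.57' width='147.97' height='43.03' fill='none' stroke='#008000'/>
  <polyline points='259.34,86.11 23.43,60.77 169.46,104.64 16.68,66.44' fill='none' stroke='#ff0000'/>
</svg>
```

1 u = 1 mm; y_m = 116.30 − y.

[1] `<polyline>` open polyline, #ff0000→score S485 F1768: (152.02,87.29) → (295.14,29.22) → (163.22,88.42) → (249.35,95.19) → (92.72,14.14) → (253.73,70.30)

[2] `<circle>` circle, #000000→engrave S220 F3684: (78.89,85.52) → (75.80,92.97) → (68.35,96.06) → (60.90,92.97) → (57.81,85.52) → (60.90,78.07) → (68.35,74.98) → (75.80,78.07) → (78.89,85.52) (closed)

[3] `<rect>` rectangle, #008000→cut S793 F745: (89.93,104.73) → (237.90,104.73) → (237.90,61.70) → (89.93,61.70) → (89.93,104.73) (closed)

[4] `<polyline>` open polyline, #ff0000→score S485 F1768: (259.34,30.19) → (23.43,55.53) → (169.46,11.66) → (16.68,49.86)

; Generated by LaserGRBL
G21
G90
G0 X152.02 Y87.29
M3 S485
G1 X295.14 Y29.22 F1768
G1 X163.22 Y88.42 F1768
G1 X249.35 Y95.19 F1768
G1 X92.72 Y14.14 F1768
G1 X253.73 Y70.30 F1768
M5
G0 X78.89 Y85.52
M3 S220
G1 X75.80 Y92.97 F3684
G1 X68.35 Y96.06 F3684
G1 X60.90 Y92.97 F3684
G1 X57.81 Y85.52 F3684
G1 X60.90 Y78.07 F3684
G1 X68.35 Y74.98 F3684
G1 X75.80 Y78.07 F3684
G1 X78.89 Y85.52 F3684
M5
G0 X89.93 Y104.73
M3 S793
G1 X237.90 Y104.73 F745
G1 X237.90 Y61.70 F745
G1 X89.93 Y61.70 F745
G1 X89.93 Y104.73 F745
M5
G0 X259.34 Y30.19
M3 S485
G1 X23.43 Y55.53 F1768
G1 X169.46 Y11.66 F1768
G1 X16.68 Y49.86 F1768
M5
G0 X0.00 Y0.00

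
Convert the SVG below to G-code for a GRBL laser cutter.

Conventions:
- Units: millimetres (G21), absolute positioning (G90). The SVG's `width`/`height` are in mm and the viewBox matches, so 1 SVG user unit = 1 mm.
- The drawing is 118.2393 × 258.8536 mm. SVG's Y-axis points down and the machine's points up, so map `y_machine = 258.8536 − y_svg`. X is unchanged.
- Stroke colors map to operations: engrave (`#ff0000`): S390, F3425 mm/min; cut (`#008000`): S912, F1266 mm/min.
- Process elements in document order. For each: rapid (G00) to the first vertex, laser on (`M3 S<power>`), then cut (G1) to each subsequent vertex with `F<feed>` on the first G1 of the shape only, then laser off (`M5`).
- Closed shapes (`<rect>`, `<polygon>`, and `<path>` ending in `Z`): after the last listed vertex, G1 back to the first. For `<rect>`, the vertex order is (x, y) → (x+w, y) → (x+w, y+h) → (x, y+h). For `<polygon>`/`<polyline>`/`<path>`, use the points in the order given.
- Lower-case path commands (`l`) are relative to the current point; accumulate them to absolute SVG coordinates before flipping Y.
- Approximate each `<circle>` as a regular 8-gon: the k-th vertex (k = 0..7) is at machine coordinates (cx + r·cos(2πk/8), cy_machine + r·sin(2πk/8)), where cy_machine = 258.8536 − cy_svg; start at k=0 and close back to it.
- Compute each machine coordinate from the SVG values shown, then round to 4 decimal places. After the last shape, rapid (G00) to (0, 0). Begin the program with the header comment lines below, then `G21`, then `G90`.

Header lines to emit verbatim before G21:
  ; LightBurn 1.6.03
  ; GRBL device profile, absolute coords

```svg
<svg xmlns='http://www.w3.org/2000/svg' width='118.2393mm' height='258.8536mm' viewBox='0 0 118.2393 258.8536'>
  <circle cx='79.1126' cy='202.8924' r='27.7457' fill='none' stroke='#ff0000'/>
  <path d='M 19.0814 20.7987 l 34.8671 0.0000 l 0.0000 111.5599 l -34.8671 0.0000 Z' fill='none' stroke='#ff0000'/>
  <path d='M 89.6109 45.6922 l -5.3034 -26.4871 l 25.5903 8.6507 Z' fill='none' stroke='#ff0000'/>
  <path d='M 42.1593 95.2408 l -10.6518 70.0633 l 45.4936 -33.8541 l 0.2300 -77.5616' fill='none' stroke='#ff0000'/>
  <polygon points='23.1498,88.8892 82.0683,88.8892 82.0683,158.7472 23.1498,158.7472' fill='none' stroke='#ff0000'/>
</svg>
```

; LightBurn 1.6.03
; GRBL device profile, absolute coords
G21
G90
G00 X106.8583 Y55.9612
M3 S390
G1 X98.7318 Y75.5804 F3425
G1 X79.1126 Y83.7069
G1 X59.4934 Y75.5804
G1 X51.3669 Y55.9612
G1 X59.4934 Y36.3420
G1 X79.1126 Y28.2155
G1 X98.7318 Y36.3420
G1 X106.8583 Y55.9612
M5
G00 X19.0814 Y238.0549
M3 S390
G1 X53.9485 Y238.0549 F3425
G1 X53.9485 Y126.4950
G1 X19.0814 Y126.4950
G1 X19.0814 Y238.0549
M5
G00 X89.6109 Y213.1614
M3 S390
G1 X84.3075 Y239.6485 F3425
G1 X109.8978 Y230.9978
G1 X89.6109 Y213.1614
M5
G00 X42.1593 Y163.6128
M3 S390
G1 X31.5075 Y93.5495 F3425
G1 X77.0011 Y127.4036
G1 X77.2311 Y204.9652
M5
G00 X23.1498 Y169.9644
M3 S390
G1 X82.0683 Y169.9644 F3425
G1 X82.0683 Y100.1064
G1 X23.1498 Y100.1064
G1 X23.1498 Y169.9644
M5
G00 X0.0000 Y0.0000

viewBox `0 0 118.2393 258.8536` with mm width/height → 1 unit = 1 mm. Flip: y_m = 258.8536 − y_svg.

**Shape 1** — `<circle>` circle, stroke `#ff0000` → engrave (S390, F3425). Machine vertices: (106.8583,55.9612) → (98.7318,75.5804) → (79.1126,83.7069) → (59.4934,75.5804) → (51.3669,55.9612) → (59.4934,36.3420) → (79.1126,28.2155) → (98.7318,36.3420) → (106.8583,55.9612). Closed: final G1 returns to the first vertex.

**Shape 2** — `<path>` rectangle, stroke `#ff0000` → engrave (S390, F3425). Machine vertices: (19.0814,238.0549) → (53.9485,238.0549) → (53.9485,126.4950) → (19.0814,126.4950) → (19.0814,238.0549). Closed: final G1 returns to the first vertex.

**Shape 3** — `<path>` regular polygon, stroke `#ff0000` → engrave (S390, F3425). Machine vertices: (89.6109,213.1614) → (84.3075,239.6485) → (109.8978,230.9978) → (89.6109,213.1614). Closed: final G1 returns to the first vertex.

**Shape 4** — `<path>` open polyline, stroke `#ff0000` → engrave (S390, F3425). Machine vertices: (42.1593,163.6128) → (31.5075,93.5495) → (77.0011,127.4036) → (77.2311,204.9652). Open path.

**Shape 5** — `<polygon>` rectangle, stroke `#ff0000` → engrave (S390, F3425). Machine vertices: (23.1498,169.9644) → (82.0683,169.9644) → (82.0683,100.1064) → (23.1498,100.1064) → (23.1498,169.9644). Closed: final G1 returns to the first vertex.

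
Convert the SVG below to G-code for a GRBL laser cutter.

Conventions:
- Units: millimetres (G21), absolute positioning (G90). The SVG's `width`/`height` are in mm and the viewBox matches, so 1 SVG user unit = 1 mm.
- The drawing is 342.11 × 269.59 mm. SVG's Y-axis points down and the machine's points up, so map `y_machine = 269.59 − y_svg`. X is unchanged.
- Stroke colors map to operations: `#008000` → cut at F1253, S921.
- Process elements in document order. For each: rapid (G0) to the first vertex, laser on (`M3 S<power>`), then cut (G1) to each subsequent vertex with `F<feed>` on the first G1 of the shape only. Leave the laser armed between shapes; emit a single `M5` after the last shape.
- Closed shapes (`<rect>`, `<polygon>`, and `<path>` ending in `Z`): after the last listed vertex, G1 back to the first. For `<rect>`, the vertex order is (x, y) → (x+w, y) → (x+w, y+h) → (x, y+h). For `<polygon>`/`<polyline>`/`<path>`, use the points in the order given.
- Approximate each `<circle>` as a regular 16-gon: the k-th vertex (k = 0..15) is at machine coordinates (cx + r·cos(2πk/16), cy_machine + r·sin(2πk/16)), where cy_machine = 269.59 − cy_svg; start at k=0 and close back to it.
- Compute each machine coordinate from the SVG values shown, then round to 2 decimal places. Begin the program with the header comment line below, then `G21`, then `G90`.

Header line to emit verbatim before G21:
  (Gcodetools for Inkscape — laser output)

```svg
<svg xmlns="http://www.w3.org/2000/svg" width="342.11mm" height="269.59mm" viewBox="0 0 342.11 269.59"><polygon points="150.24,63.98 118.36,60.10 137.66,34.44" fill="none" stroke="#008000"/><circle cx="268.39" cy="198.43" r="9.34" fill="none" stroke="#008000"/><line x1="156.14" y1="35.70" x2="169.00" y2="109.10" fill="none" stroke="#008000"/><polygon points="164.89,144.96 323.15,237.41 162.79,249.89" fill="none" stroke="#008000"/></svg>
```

(Gcodetools for Inkscape — laser output)
G21
G90
G0 X150.24 Y205.61
M3 S921
G1 X118.36 Y209.49 F1253
G1 X137.66 Y235.15
G1 X150.24 Y205.61
G0 X277.73 Y71.16
M3 S921
G1 X277.02 Y74.73 F1253
G1 X274.99 Y77.76
G1 X271.96 Y79.79
G1 X268.39 Y80.50
G1 X264.82 Y79.79
G1 X261.79 Y77.76
G1 X259.76 Y74.73
G1 X259.05 Y71.16
G1 X259.76 Y67.59
G1 X261.79 Y64.56
G1 X264.82 Y62.53
G1 X268.39 Y61.82
G1 X271.96 Y62.53
G1 X274.99 Y64.56
G1 X277.02 Y67.59
G1 X277.73 Y71.16
G0 X156.14 Y233.89
M3 S921
G1 X169.00 Y160.49 F1253
G0 X164.89 Y124.63
M3 S921
G1 X323.15 Y32.18 F1253
G1 X162.79 Y19.70
G1 X164.89 Y124.63
M5

viewBox `0 0 342.11 269.59` with mm width/height → 1 unit = 1 mm. Flip: y_m = 269.59 − y_svg.

**Shape 1** — `<polygon>` regular polygon, stroke `#008000` → cut (S921, F1253). Machine vertices: (150.24,205.61) → (118.36,209.49) → (137.66,235.15) → (150.24,205.61). Closed: final G1 returns to the first vertex.

**Shape 2** — `<circle>` circle, stroke `#008000` → cut (S921, F1253). Machine vertices: (277.73,71.16) → (277.02,74.73) → (274.99,77.76) → (271.96,79.79) → (268.39,80.50) → (264.82,79.79) → (261.79,77.76) → (259.76,74.73) → (259.05,71.16) → (259.76,67.59) → (261.79,64.56) → (264.82,62.53) → (268.39,61.82) → (271.96,62.53) → (274.99,64.56) → (277.02,67.59) → (277.73,71.16). Closed: final G1 returns to the first vertex.

**Shape 3** — `<line>` line segment, stroke `#008000` → cut (S921, F1253). Machine vertices: (156.14,233.89) → (169.00,160.49). Open path.

**Shape 4** — `<polygon>` closed polygon, stroke `#008000` → cut (S921, F1253). Machine vertices: (164.89,124.63) → (323.15,32.18) → (162.79,19.70) → (164.89,124.63). Closed: final G1 returns to the first vertex.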